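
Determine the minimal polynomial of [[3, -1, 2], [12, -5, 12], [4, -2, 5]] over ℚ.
The characteristic polynomial factors as (x - 1)^3. The minimal polynomial is ∏(x - λ)^{k_λ} where k_λ is the size of the largest Jordan block at λ.

For λ = 1: rank(A - I) = 1, and the largest Jordan block has size 2 (the smallest k with rank((A - I)^k) = rank((A - I)^(k+1))).

So m_A(x) = (x - 1)^2.

m_A(x) = (x - 1)^2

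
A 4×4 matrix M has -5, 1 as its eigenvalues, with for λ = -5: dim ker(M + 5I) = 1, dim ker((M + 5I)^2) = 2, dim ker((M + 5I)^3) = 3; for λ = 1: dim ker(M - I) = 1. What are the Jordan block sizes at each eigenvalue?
Jordan blocks: (-5, 3), (1, 1)

λ = -5: successive nullity increments [1, 1, 1] count blocks of size ≥ k; block sizes are [3].
λ = 1: successive nullity increments [1] count blocks of size ≥ k; block sizes are [1].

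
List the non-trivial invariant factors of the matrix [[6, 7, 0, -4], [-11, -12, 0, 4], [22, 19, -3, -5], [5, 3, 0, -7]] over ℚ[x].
(x + 3)^2(x + 5)^2

The Jordan structure of A has elementary divisors (x + 5)^2, (x + 3)^2. Arranging the block sizes at each eigenvalue in decreasing order and taking row products gives the invariant factors.

Invariant factors (smallest first, each dividing the next): (x + 3)^2(x + 5)^2.

Check: the last factor (x + 3)^2(x + 5)^2 is the minimal polynomial, and the product (x + 3)^2(x + 5)^2 is the characteristic polynomial.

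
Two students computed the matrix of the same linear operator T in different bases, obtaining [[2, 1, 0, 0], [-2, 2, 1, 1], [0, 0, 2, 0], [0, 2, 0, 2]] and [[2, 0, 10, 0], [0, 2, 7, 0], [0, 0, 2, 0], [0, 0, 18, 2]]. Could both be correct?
Both have characteristic polynomial (x - 2)^4, but the minimal polynomial of A is (x - 2)^3 while the minimal polynomial of B is (x - 2)^2. The minimal polynomial is a similarity invariant, so A and B are not similar.

No.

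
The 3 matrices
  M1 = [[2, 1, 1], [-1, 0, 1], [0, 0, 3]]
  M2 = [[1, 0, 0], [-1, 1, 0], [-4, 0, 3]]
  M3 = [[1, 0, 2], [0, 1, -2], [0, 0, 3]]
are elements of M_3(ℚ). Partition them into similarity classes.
Characteristic polynomials: χ_{M1} = (x - 3)(x - 1)^2, χ_{M2} = (x - 3)(x - 1)^2, χ_{M3} = (x - 3)(x - 1)^2.

{M1, M2}: invariant factors (x - 3)(x - 1)^2.

{M3}: invariant factors x - 1, (x - 3)(x - 1).

Matrices are similar if and only if their invariant-factor lists agree; the partition into similarity classes is {M1, M2}, {M3}.

2 classes: {M1, M2}, {M3}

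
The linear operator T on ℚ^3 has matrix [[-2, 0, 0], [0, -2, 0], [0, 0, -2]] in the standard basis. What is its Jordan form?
The characteristic polynomial is det(xI - A) = (x + 2)^3, so the eigenvalues are -2 (algebraic multiplicity 3).

For λ = -2: rank(A + 2I) = 0. The eigenspace has dimension 3 - 0 = 3, so there are 3 Jordan blocks; the rank sequence gives block sizes [1, 1, 1].

Assembling the blocks gives the Jordan form J above.

J = [[-2, 0, 0], [0, -2, 0], [0, 0, -2]]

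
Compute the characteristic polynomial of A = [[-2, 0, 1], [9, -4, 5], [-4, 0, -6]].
xI - A = [[x + 2, 0, -1], [-9, x + 4, -5], [4, 0, x + 6]].

Expanding det(xI - A) along the first row:
det(xI - A) = + (x + 2)·det([[x + 4, -5], [0, x + 6]]) - (0)·det([[-9, -5], [4, x + 6]]) + (-1)·det([[-9, x + 4], [4, 0]]).

Evaluating gives χ_A(x) = x^3 + 12x^2 + 48x + 64 = (x + 4)^3.

χ_A(x) = (x + 4)^3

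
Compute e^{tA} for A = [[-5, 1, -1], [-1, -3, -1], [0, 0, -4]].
A has Jordan form J = [[-4, 1, 0], [0, -4, 0], [0, 0, -4]] with A = PJP^{-1}, so e^{tA} = P e^{tJ} P^{-1}.

For a Jordan block J_k(λ), e^{tJ_k(λ)} = e^{λt} · (I + tN + t^2 N^2/2! + ... + t^{k-1} N^{k-1}/(k-1)!) where N is the nilpotent superdiagonal part.

Assembling the blocks and conjugating back gives the entries of e^{tA} as shown above.

e^{tA} = [[(1 - t)*e^{-4*t}, t*e^{-4*t}, -t*e^{-4*t}], [-t*e^{-4*t}, (t + 1)*e^{-4*t}, -t*e^{-4*t}], [0, 0, e^{-4*t}]]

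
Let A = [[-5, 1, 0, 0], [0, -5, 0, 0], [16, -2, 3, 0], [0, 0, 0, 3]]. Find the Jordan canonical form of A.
The characteristic polynomial is det(xI - A) = (x - 3)^2(x + 5)^2, so the eigenvalues are -5 (algebraic multiplicity 2), 3 (algebraic multiplicity 2).

For λ = -5: rank(A + 5I) = 3, rank((A + 5I)^2) = 2. The eigenspace has dimension 4 - 3 = 1, so there is 1 Jordan block; the rank sequence gives block sizes [2].

For λ = 3: rank(A - 3I) = 2. The eigenspace has dimension 4 - 2 = 2, so there are 2 Jordan blocks; the rank sequence gives block sizes [1, 1].

Assembling the blocks gives the Jordan form J above.

J = [[-5, 1, 0, 0], [0, -5, 0, 0], [0, 0, 3, 0], [0, 0, 0, 3]]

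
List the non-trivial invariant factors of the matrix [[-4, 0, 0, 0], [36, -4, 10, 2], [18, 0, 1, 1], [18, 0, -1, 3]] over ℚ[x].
The Jordan structure of A has elementary divisors (x + 4), (x + 4), (x - 2)^2. Arranging the block sizes at each eigenvalue in decreasing order and taking row products gives the invariant factors.

Invariant factors (smallest first, each dividing the next): x + 4, (x - 2)^2(x + 4).

Check: the last factor (x - 2)^2(x + 4) is the minimal polynomial, and the product (x - 2)^2(x + 4)^2 is the characteristic polynomial.

x + 4, (x - 2)^2(x + 4)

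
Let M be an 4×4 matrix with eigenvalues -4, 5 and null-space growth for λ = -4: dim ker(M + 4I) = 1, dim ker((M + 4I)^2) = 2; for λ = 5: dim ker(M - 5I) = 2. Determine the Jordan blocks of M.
λ = -4: successive nullity increments [1, 1] count blocks of size ≥ k; block sizes are [2].
λ = 5: successive nullity increments [2] count blocks of size ≥ k; block sizes are [1, 1].

Jordan blocks: (-4, 2), (5, 1), (5, 1)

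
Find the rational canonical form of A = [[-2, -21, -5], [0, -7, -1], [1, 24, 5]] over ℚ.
The invariant factors of A (the non-unit diagonal entries of the Smith normal form of xI - A over ℚ[x]) are (x + 4)(x^2 - 2), each dividing the next. The characteristic polynomial is their product, (x + 4)(x^2 - 2).

The rational canonical form is the block-diagonal matrix of companion matrices C(f_i):
R = [[0, 0, 8], [1, 0, 2], [0, 1, -4]].

Note the characteristic polynomial does not split into linear factors over ℚ, so A has no Jordan form over ℚ; the rational canonical form exists over any field.

R = [[0, 0, 8], [1, 0, 2], [0, 1, -4]]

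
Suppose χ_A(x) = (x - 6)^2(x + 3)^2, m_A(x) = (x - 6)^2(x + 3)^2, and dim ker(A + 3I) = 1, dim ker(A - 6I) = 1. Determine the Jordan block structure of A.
λ = -3: algebraic multiplicity 2 (exponent in χ_A), largest block size 2 (exponent in m_A), 1 block (geometric multiplicity). This forces block sizes [2].
λ = 6: algebraic multiplicity 2 (exponent in χ_A), largest block size 2 (exponent in m_A), 1 block (geometric multiplicity). This forces block sizes [2].

Jordan blocks: (-3, 2), (6, 2)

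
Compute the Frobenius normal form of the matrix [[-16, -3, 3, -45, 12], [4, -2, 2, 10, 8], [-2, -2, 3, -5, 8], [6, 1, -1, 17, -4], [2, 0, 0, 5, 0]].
The invariant factors of A (the non-unit diagonal entries of the Smith normal form of xI - A over ℚ[x]) are x - 2, x^2(x - 2)(x + 2), each dividing the next. The characteristic polynomial is their product, x^2(x - 2)^2(x + 2).

The rational canonical form is the block-diagonal matrix of companion matrices C(f_i):
R = [[2, 0, 0, 0, 0], [0, 0, 0, 0, 0], [0, 1, 0, 0, 0], [0, 0, 1, 0, 4], [0, 0, 0, 1, 0]].

R = [[2, 0, 0, 0, 0], [0, 0, 0, 0, 0], [0, 1, 0, 0, 0], [0, 0, 1, 0, 4], [0, 0, 0, 1, 0]]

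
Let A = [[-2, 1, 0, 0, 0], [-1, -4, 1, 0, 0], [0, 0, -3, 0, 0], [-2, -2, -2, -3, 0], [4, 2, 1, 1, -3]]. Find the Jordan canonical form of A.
J = [[-3, 1, 0, 0, 0], [0, -3, 1, 0, 0], [0, 0, -3, 0, 0], [0, 0, 0, -3, 1], [0, 0, 0, 0, -3]]

The characteristic polynomial is det(xI - A) = (x + 3)^5, so the eigenvalues are -3 (algebraic multiplicity 5).

For λ = -3: rank(A + 3I) = 3, rank((A + 3I)^2) = 1, rank((A + 3I)^3) = 0. The eigenspace has dimension 5 - 3 = 2, so there are 2 Jordan blocks; the rank sequence gives block sizes [3, 2].

Assembling the blocks gives the Jordan form J above.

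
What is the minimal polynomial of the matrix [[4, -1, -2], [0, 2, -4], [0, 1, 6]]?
m_A(x) = (x - 4)^2

The characteristic polynomial factors as (x - 4)^3. The minimal polynomial is ∏(x - λ)^{k_λ} where k_λ is the size of the largest Jordan block at λ.

For λ = 4: rank(A - 4I) = 1, and the largest Jordan block has size 2 (the smallest k with rank((A - 4I)^k) = rank((A - 4I)^(k+1))).

So m_A(x) = (x - 4)^2.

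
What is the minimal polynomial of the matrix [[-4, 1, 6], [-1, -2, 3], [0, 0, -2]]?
m_A(x) = (x + 2)(x + 3)^2

The characteristic polynomial factors as (x + 2)(x + 3)^2. The minimal polynomial is ∏(x - λ)^{k_λ} where k_λ is the size of the largest Jordan block at λ.

For λ = -3: rank(A + 3I) = 2, and the largest Jordan block has size 2 (the smallest k with rank((A + 3I)^k) = rank((A + 3I)^(k+1))).
For λ = -2: rank(A + 2I) = 2, and the largest Jordan block has size 1 (the smallest k with rank((A + 2I)^k) = rank((A + 2I)^(k+1))).

So m_A(x) = (x + 2)(x + 3)^2.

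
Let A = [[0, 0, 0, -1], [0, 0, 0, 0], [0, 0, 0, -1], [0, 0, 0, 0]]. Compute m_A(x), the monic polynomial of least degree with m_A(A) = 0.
m_A(x) = x^2

The characteristic polynomial factors as x^4. The minimal polynomial is ∏(x - λ)^{k_λ} where k_λ is the size of the largest Jordan block at λ.

For λ = 0: rank(A) = 1, and the largest Jordan block has size 2 (the smallest k with rank(A^k) = rank(A^(k+1))).

So m_A(x) = x^2.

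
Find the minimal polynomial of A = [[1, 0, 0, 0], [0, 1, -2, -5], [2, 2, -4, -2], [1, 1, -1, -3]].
The characteristic polynomial factors as (x - 1)(x + 2)^3. The minimal polynomial is ∏(x - λ)^{k_λ} where k_λ is the size of the largest Jordan block at λ.

For λ = -2: rank(A + 2I) = 3, and the largest Jordan block has size 3 (the smallest k with rank((A + 2I)^k) = rank((A + 2I)^(k+1))).
For λ = 1: rank(A - I) = 3, and the largest Jordan block has size 1 (the smallest k with rank((A - I)^k) = rank((A - I)^(k+1))).

So m_A(x) = (x - 1)(x + 2)^3.

m_A(x) = (x - 1)(x + 2)^3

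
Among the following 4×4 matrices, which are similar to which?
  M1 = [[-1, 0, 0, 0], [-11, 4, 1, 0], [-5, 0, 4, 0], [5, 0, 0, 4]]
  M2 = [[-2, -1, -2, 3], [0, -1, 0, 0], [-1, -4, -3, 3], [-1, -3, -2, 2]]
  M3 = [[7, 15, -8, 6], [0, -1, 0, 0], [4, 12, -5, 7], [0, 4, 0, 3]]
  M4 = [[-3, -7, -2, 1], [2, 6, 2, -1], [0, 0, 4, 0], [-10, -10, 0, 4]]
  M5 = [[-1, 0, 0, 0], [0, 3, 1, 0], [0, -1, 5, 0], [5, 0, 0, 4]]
3 classes: {M1, M4, M5}, {M2}, {M3}

Characteristic polynomials: χ_{M1} = (x - 4)^3(x + 1), χ_{M2} = (x + 1)^4, χ_{M3} = (x - 3)^2(x + 1)^2, χ_{M4} = (x - 4)^3(x + 1), χ_{M5} = (x - 4)^3(x + 1).

{M1, M4, M5}: invariant factors x - 4, (x - 4)^2(x + 1).

{M2}: invariant factors (x + 1)^2, (x + 1)^2.

{M3}: invariant factors (x - 3)^2(x + 1)^2.

Matrices are similar if and only if their invariant-factor lists agree; the partition into similarity classes is {M1, M4, M5}, {M2}, {M3}.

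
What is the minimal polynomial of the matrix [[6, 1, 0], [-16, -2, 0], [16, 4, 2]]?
m_A(x) = (x - 2)^2

The characteristic polynomial factors as (x - 2)^3. The minimal polynomial is ∏(x - λ)^{k_λ} where k_λ is the size of the largest Jordan block at λ.

For λ = 2: rank(A - 2I) = 1, and the largest Jordan block has size 2 (the smallest k with rank((A - 2I)^k) = rank((A - 2I)^(k+1))).

So m_A(x) = (x - 2)^2.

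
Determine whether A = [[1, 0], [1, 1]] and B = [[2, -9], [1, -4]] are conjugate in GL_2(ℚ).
trace(A) = 2 but trace(B) = -2. The trace is a similarity invariant, so A and B are not similar.

No.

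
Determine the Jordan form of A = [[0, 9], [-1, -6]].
The characteristic polynomial is det(xI - A) = (x + 3)^2, so the eigenvalues are -3 (algebraic multiplicity 2).

For λ = -3: rank(A + 3I) = 1, rank((A + 3I)^2) = 0. The eigenspace has dimension 2 - 1 = 1, so there is 1 Jordan block; the rank sequence gives block sizes [2].

Assembling the blocks gives the Jordan form J above.

J = [[-3, 1], [0, -3]]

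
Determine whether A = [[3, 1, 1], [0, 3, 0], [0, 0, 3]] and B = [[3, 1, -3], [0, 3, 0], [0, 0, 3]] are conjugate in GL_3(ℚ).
Yes.

Two matrices over a field are similar if and only if they have the same invariant factors.

Both A and B have characteristic polynomial (x - 3)^3 and minimal polynomial (x - 3)^2. Computing further, both have invariant factors x - 3, (x - 3)^2. Hence A and B are similar.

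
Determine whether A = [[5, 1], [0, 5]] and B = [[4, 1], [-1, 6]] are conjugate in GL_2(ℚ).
Two matrices over a field are similar if and only if they have the same invariant factors.

Both A and B have characteristic polynomial (x - 5)^2 and minimal polynomial (x - 5)^2. Computing further, both have invariant factors (x - 5)^2. Hence A and B are similar.

Yes.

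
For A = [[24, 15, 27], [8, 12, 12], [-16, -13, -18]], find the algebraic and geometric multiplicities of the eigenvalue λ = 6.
algebraic multiplicity 3, geometric multiplicity 1

The characteristic polynomial is (x - 6)^3, so the factor x - 6 appears with exponent 3: the algebraic multiplicity is 3.

rank(A - 6I) = 2, so the eigenspace has dimension 3 - 2 = 1: the geometric multiplicity is 1.

Since 1 < 3, A is not diagonalizable.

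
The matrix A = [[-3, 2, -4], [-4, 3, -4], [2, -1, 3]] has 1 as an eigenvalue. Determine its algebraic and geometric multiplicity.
The characteristic polynomial is (x - 1)^3, so the factor x - 1 appears with exponent 3: the algebraic multiplicity is 3.

rank(A - I) = 1, so the eigenspace has dimension 3 - 1 = 2: the geometric multiplicity is 2.

Since 2 < 3, A is not diagonalizable.

algebraic multiplicity 3, geometric multiplicity 2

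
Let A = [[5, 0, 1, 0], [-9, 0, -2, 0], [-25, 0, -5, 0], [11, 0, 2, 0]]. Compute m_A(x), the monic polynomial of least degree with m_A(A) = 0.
m_A(x) = x^3

The characteristic polynomial factors as x^4. The minimal polynomial is ∏(x - λ)^{k_λ} where k_λ is the size of the largest Jordan block at λ.

For λ = 0: rank(A) = 2, and the largest Jordan block has size 3 (the smallest k with rank(A^k) = rank(A^(k+1))).

So m_A(x) = x^3.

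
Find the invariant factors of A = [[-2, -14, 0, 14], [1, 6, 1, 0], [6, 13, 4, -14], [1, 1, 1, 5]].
The Jordan structure of A has elementary divisors (x + 2), (x - 5)^2, (x - 5). Arranging the block sizes at each eigenvalue in decreasing order and taking row products gives the invariant factors.

Invariant factors (smallest first, each dividing the next): x - 5, (x - 5)^2(x + 2).

Check: the last factor (x - 5)^2(x + 2) is the minimal polynomial, and the product (x - 5)^3(x + 2) is the characteristic polynomial.

x - 5, (x - 5)^2(x + 2)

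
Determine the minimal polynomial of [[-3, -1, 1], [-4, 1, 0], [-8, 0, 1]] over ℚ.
The characteristic polynomial factors as (x - 1)(x + 1)^2. The minimal polynomial is ∏(x - λ)^{k_λ} where k_λ is the size of the largest Jordan block at λ.

For λ = -1: rank(A + I) = 2, and the largest Jordan block has size 2 (the smallest k with rank((A + I)^k) = rank((A + I)^(k+1))).
For λ = 1: rank(A - I) = 2, and the largest Jordan block has size 1 (the smallest k with rank((A - I)^k) = rank((A - I)^(k+1))).

So m_A(x) = (x - 1)(x + 1)^2.

m_A(x) = (x - 1)(x + 1)^2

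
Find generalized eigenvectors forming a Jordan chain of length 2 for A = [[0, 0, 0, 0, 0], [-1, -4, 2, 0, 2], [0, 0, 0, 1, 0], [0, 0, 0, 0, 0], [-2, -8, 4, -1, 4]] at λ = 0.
We seek v_1 ∈ ker(A^2) \ ker(A), then set v_{i+1} = A v_i.

One such chain is v_1 = [[1, 0, 1, 0, 0]]^T, v_2 = [[0, 1, 0, 0, 2]]^T. Check: A v_2 = [[0, 0, 0, 0, 0]]^T = 0.

v_1 = [[1, 0, 1, 0, 0]]^T, v_2 = [[0, 1, 0, 0, 2]]^T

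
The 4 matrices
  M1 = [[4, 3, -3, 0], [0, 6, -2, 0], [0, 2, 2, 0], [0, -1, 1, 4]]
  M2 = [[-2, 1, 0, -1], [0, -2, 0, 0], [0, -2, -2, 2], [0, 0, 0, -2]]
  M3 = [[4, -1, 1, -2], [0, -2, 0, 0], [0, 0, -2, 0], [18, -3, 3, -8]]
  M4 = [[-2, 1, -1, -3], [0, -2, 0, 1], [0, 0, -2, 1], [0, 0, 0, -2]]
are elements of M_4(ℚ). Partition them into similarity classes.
Characteristic polynomials: χ_{M1} = (x - 4)^4, χ_{M2} = (x + 2)^4, χ_{M3} = (x + 2)^4, χ_{M4} = (x + 2)^4.

{M1}: invariant factors x - 4, x - 4, (x - 4)^2.

{M2, M3}: invariant factors x + 2, x + 2, (x + 2)^2.

{M4}: invariant factors (x + 2)^2, (x + 2)^2.

Matrices are similar if and only if their invariant-factor lists agree; the partition into similarity classes is {M1}, {M2, M3}, {M4}.

3 classes: {M1}, {M2, M3}, {M4}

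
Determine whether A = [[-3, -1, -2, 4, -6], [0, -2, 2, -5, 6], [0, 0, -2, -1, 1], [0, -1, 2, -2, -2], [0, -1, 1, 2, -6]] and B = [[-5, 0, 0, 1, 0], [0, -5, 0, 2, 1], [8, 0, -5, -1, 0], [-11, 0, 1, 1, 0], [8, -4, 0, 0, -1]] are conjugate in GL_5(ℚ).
Yes.

Two matrices over a field are similar if and only if they have the same invariant factors.

Both A and B have characteristic polynomial (x + 3)^5 and minimal polynomial (x + 3)^3. Computing further, both have invariant factors (x + 3)^2, (x + 3)^3. Hence A and B are similar.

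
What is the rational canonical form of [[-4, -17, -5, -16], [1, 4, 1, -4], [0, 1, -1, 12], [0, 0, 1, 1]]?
The invariant factors of A (the non-unit diagonal entries of the Smith normal form of xI - A over ℚ[x]) are (x - 3)(x + 1)(x^2 + 2x - 6), each dividing the next. The characteristic polynomial is their product, (x - 3)(x + 1)(x^2 + 2x - 6).

The rational canonical form is the block-diagonal matrix of companion matrices C(f_i):
R = [[0, 0, 0, -18], [1, 0, 0, -6], [0, 1, 0, 13], [0, 0, 1, 0]].

Note the characteristic polynomial does not split into linear factors over ℚ, so A has no Jordan form over ℚ; the rational canonical form exists over any field.

R = [[0, 0, 0, -18], [1, 0, 0, -6], [0, 1, 0, 13], [0, 0, 1, 0]]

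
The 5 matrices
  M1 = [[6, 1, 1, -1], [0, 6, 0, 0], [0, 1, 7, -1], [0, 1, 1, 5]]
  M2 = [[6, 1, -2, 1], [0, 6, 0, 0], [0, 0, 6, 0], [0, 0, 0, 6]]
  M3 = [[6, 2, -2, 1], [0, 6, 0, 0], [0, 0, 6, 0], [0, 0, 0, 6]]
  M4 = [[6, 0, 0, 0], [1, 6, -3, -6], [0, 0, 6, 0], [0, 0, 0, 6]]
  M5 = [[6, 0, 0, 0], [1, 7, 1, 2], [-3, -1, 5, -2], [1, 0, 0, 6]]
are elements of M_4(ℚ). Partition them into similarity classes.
Characteristic polynomials: χ_{M1} = (x - 6)^4, χ_{M2} = (x - 6)^4, χ_{M3} = (x - 6)^4, χ_{M4} = (x - 6)^4, χ_{M5} = (x - 6)^4.

{M1, M2, M3, M4}: invariant factors x - 6, x - 6, (x - 6)^2.

{M5}: invariant factors (x - 6)^2, (x - 6)^2.

Matrices are similar if and only if their invariant-factor lists agree; the partition into similarity classes is {M1, M2, M3, M4}, {M5}.

2 classes: {M1, M2, M3, M4}, {M5}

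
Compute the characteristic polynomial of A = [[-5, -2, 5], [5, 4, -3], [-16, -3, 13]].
xI - A = [[x + 5, 2, -5], [-5, x - 4, 3], [16, 3, x - 13]].

Expanding det(xI - A) along the first row:
det(xI - A) = + (x + 5)·det([[x - 4, 3], [3, x - 13]]) - (2)·det([[-5, 3], [16, x - 13]]) + (-5)·det([[-5, x - 4], [16, 3]]).

Evaluating gives χ_A(x) = x^3 - 12x^2 + 48x - 64 = (x - 4)^3.

χ_A(x) = (x - 4)^3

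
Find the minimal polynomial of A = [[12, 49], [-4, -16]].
The characteristic polynomial factors as (x + 2)^2. The minimal polynomial is ∏(x - λ)^{k_λ} where k_λ is the size of the largest Jordan block at λ.

For λ = -2: rank(A + 2I) = 1, and the largest Jordan block has size 2 (the smallest k with rank((A + 2I)^k) = rank((A + 2I)^(k+1))).

So m_A(x) = (x + 2)^2.

m_A(x) = (x + 2)^2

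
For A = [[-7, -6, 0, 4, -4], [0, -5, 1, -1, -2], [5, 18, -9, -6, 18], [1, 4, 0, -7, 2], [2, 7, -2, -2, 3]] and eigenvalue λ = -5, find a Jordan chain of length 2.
We seek v_1 ∈ ker((A + 5I)^2) \ ker(A + 5I), then set v_{i+1} = (A + 5I) v_i.

One such chain is v_1 = [[-1, 0, 2, 0, 1]]^T, v_2 = [[-2, 0, 5, 1, 2]]^T. Check: (A + 5I) v_2 = [[0, 0, 0, 0, 0]]^T = 0.

v_1 = [[-1, 0, 2, 0, 1]]^T, v_2 = [[-2, 0, 5, 1, 2]]^T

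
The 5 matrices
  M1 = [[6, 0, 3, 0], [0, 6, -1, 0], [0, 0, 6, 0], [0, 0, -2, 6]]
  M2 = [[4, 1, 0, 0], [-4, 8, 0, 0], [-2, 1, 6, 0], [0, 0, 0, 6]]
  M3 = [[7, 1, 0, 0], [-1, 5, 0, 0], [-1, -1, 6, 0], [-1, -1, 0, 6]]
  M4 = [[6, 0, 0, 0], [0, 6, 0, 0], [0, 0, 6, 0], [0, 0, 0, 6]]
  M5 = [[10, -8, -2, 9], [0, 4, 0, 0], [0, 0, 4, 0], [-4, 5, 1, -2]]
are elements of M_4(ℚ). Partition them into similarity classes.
3 classes: {M1, M2, M3}, {M4}, {M5}

Characteristic polynomials: χ_{M1} = (x - 6)^4, χ_{M2} = (x - 6)^4, χ_{M3} = (x - 6)^4, χ_{M4} = (x - 6)^4, χ_{M5} = (x - 4)^4.

{M1, M2, M3}: invariant factors x - 6, x - 6, (x - 6)^2.

{M4}: invariant factors x - 6, x - 6, x - 6, x - 6.

{M5}: invariant factors x - 4, (x - 4)^3.

Matrices are similar if and only if their invariant-factor lists agree; the partition into similarity classes is {M1, M2, M3}, {M4}, {M5}.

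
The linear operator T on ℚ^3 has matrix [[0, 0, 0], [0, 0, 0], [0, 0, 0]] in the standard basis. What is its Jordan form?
The characteristic polynomial is det(xI - A) = x^3, so the eigenvalues are 0 (algebraic multiplicity 3).

For λ = 0: rank(A) = 0. The eigenspace has dimension 3 - 0 = 3, so there are 3 Jordan blocks; the rank sequence gives block sizes [1, 1, 1].

Assembling the blocks gives the Jordan form J above.

J = [[0, 0, 0], [0, 0, 0], [0, 0, 0]]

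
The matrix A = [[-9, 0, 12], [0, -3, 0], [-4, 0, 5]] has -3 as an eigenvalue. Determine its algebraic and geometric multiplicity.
The characteristic polynomial is (x + 1)(x + 3)^2, so the factor x + 3 appears with exponent 2: the algebraic multiplicity is 2.

rank(A + 3I) = 1, so the eigenspace has dimension 3 - 1 = 2: the geometric multiplicity is 2.

algebraic multiplicity 2, geometric multiplicity 2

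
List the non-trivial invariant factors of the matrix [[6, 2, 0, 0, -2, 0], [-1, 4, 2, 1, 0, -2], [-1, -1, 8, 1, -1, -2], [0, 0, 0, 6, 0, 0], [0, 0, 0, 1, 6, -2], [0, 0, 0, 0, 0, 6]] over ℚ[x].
x - 6, (x - 6)^2, (x - 6)^3

The Jordan structure of A has elementary divisors (x - 6)^3, (x - 6)^2, (x - 6). Arranging the block sizes at each eigenvalue in decreasing order and taking row products gives the invariant factors.

Invariant factors (smallest first, each dividing the next): x - 6, (x - 6)^2, (x - 6)^3.

Check: the last factor (x - 6)^3 is the minimal polynomial, and the product (x - 6)^6 is the characteristic polynomial.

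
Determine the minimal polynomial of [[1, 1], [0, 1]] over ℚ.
m_A(x) = (x - 1)^2

The characteristic polynomial factors as (x - 1)^2. The minimal polynomial is ∏(x - λ)^{k_λ} where k_λ is the size of the largest Jordan block at λ.

For λ = 1: rank(A - I) = 1, and the largest Jordan block has size 2 (the smallest k with rank((A - I)^k) = rank((A - I)^(k+1))).

So m_A(x) = (x - 1)^2.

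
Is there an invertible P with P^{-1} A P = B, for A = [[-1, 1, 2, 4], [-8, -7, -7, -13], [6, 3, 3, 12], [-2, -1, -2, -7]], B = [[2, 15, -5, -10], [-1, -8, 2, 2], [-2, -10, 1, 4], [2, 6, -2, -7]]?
Yes.

Two matrices over a field are similar if and only if they have the same invariant factors.

Both A and B have characteristic polynomial (x + 3)^4 and minimal polynomial (x + 3)^3. Computing further, both have invariant factors x + 3, (x + 3)^3. Hence A and B are similar.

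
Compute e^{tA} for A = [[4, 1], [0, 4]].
e^{tA} = [[e^{4*t}, t*e^{4*t}], [0, e^{4*t}]]

A has Jordan form J = [[4, 1], [0, 4]] with A = PJP^{-1}, so e^{tA} = P e^{tJ} P^{-1}.

For a Jordan block J_k(λ), e^{tJ_k(λ)} = e^{λt} · (I + tN + t^2 N^2/2! + ... + t^{k-1} N^{k-1}/(k-1)!) where N is the nilpotent superdiagonal part.

Assembling the blocks and conjugating back gives the entries of e^{tA} as shown above.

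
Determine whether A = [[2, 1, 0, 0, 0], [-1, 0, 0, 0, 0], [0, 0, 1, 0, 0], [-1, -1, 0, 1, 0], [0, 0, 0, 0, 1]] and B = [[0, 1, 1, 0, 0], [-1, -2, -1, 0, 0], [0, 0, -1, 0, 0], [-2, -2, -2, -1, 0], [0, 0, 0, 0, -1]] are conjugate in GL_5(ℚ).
trace(A) = 5 but trace(B) = -5. The trace is a similarity invariant, so A and B are not similar.

No.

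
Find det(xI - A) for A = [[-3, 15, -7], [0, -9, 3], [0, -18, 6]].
xI - A = [[x + 3, -15, 7], [0, x + 9, -3], [0, 18, x - 6]].

Expanding det(xI - A) along the first row:
det(xI - A) = + (x + 3)·det([[x + 9, -3], [18, x - 6]]) - (-15)·det([[0, -3], [0, x - 6]]) + (7)·det([[0, x + 9], [0, 18]]).

Evaluating gives χ_A(x) = x^3 + 6x^2 + 9x = x(x + 3)^2.

χ_A(x) = x(x + 3)^2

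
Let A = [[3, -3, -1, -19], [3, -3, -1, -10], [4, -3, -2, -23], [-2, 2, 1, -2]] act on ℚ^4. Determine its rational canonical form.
R = [[0, 0, 0, -9], [1, 0, 0, -12], [0, 1, 0, -10], [0, 0, 1, -4]]

The invariant factors of A (the non-unit diagonal entries of the Smith normal form of xI - A over ℚ[x]) are (x^2 + 2x + 3)^2, each dividing the next. The characteristic polynomial is their product, (x^2 + 2x + 3)^2.

The rational canonical form is the block-diagonal matrix of companion matrices C(f_i):
R = [[0, 0, 0, -9], [1, 0, 0, -12], [0, 1, 0, -10], [0, 0, 1, -4]].

Note the characteristic polynomial does not split into linear factors over ℚ, so A has no Jordan form over ℚ; the rational canonical form exists over any field.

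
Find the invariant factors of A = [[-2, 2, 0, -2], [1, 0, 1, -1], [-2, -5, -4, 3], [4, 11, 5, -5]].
The Jordan structure of A has elementary divisors (x + 3)^3, (x + 2). Arranging the block sizes at each eigenvalue in decreasing order and taking row products gives the invariant factors.

Invariant factors (smallest first, each dividing the next): (x + 2)(x + 3)^3.

Check: the last factor (x + 2)(x + 3)^3 is the minimal polynomial, and the product (x + 2)(x + 3)^3 is the characteristic polynomial.

(x + 2)(x + 3)^3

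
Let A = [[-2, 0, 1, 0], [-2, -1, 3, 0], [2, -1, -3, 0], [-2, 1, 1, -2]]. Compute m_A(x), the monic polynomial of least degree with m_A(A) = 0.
m_A(x) = (x + 2)^3

The characteristic polynomial factors as (x + 2)^4. The minimal polynomial is ∏(x - λ)^{k_λ} where k_λ is the size of the largest Jordan block at λ.

For λ = -2: rank(A + 2I) = 2, and the largest Jordan block has size 3 (the smallest k with rank((A + 2I)^k) = rank((A + 2I)^(k+1))).

So m_A(x) = (x + 2)^3.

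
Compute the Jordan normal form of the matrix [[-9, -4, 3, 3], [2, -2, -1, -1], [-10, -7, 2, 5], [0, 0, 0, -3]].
J = [[-3, 1, 0, 0], [0, -3, 1, 0], [0, 0, -3, 0], [0, 0, 0, -3]]

The characteristic polynomial is det(xI - A) = (x + 3)^4, so the eigenvalues are -3 (algebraic multiplicity 4).

For λ = -3: rank(A + 3I) = 2, rank((A + 3I)^2) = 1, rank((A + 3I)^3) = 0. The eigenspace has dimension 4 - 2 = 2, so there are 2 Jordan blocks; the rank sequence gives block sizes [3, 1].

Assembling the blocks gives the Jordan form J above.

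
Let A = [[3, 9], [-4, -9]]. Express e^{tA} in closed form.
A has Jordan form J = [[-3, 1], [0, -3]] with A = PJP^{-1}, so e^{tA} = P e^{tJ} P^{-1}.

For a Jordan block J_k(λ), e^{tJ_k(λ)} = e^{λt} · (I + tN + t^2 N^2/2! + ... + t^{k-1} N^{k-1}/(k-1)!) where N is the nilpotent superdiagonal part.

Assembling the blocks and conjugating back gives the entries of e^{tA} as shown above.

e^{tA} = [[(6*t + 1)*e^{-3*t}, 9*t*e^{-3*t}], [-4*t*e^{-3*t}, (1 - 6*t)*e^{-3*t}]]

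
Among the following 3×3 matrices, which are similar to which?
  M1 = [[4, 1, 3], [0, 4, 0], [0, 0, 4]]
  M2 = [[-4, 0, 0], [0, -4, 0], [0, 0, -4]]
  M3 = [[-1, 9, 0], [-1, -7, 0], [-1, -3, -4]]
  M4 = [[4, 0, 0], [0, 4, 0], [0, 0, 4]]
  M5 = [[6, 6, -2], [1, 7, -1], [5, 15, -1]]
4 classes: {M1, M5}, {M2}, {M3}, {M4}

Characteristic polynomials: χ_{M1} = (x - 4)^3, χ_{M2} = (x + 4)^3, χ_{M3} = (x + 4)^3, χ_{M4} = (x - 4)^3, χ_{M5} = (x - 4)^3.

{M1, M5}: invariant factors x - 4, (x - 4)^2.

{M2}: invariant factors x + 4, x + 4, x + 4.

{M3}: invariant factors x + 4, (x + 4)^2.

{M4}: invariant factors x - 4, x - 4, x - 4.

Matrices are similar if and only if their invariant-factor lists agree; the partition into similarity classes is {M1, M5}, {M2}, {M3}, {M4}.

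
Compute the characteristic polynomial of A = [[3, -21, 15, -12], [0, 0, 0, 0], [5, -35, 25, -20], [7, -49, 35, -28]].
χ_A(x) = x^4

xI - A = [[x - 3, 21, -15, 12], [0, x, 0, 0], [-5, 35, x - 25, 20], [-7, 49, -35, x + 28]].

Expanding det(xI - A) along the first row:
det(xI - A) = + (x - 3)·det([[x, 0, 0], [35, x - 25, 20], [49, -35, x + 28]]) - (21)·det([[0, 0, 0], [-5, x - 25, 20], [-7, -35, x + 28]]) + (-15)·det([[0, x, 0], [-5, 35, 20], [-7, 49, x + 28]]) - (12)·det([[0, x, 0], [-5, 35, x - 25], [-7, 49, -35]]).

Evaluating gives χ_A(x) = x^4.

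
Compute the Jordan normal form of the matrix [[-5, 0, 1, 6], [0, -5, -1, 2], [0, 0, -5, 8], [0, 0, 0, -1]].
The characteristic polynomial is det(xI - A) = (x + 1)(x + 5)^3, so the eigenvalues are -5 (algebraic multiplicity 3), -1 (algebraic multiplicity 1).

For λ = -5: rank(A + 5I) = 2, rank((A + 5I)^2) = 1. The eigenspace has dimension 4 - 2 = 2, so there are 2 Jordan blocks; the rank sequence gives block sizes [2, 1].

For λ = -1: algebraic multiplicity 1 gives one 1×1 block.

Assembling the blocks gives the Jordan form J above.

J = [[-5, 1, 0, 0], [0, -5, 0, 0], [0, 0, -5, 0], [0, 0, 0, -1]]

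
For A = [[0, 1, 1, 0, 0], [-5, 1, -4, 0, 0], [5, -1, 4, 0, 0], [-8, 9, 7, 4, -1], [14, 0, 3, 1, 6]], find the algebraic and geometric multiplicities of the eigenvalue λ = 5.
The characteristic polynomial is x^2(x - 5)^3, so the factor x - 5 appears with exponent 3: the algebraic multiplicity is 3.

rank(A - 5I) = 4, so the eigenspace has dimension 5 - 4 = 1: the geometric multiplicity is 1.

Since 1 < 3, A is not diagonalizable.

algebraic multiplicity 3, geometric multiplicity 1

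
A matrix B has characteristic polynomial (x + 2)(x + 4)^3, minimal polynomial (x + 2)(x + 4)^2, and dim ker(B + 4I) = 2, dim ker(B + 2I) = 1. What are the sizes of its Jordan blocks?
λ = -4: algebraic multiplicity 3 (exponent in χ_B), largest block size 2 (exponent in m_B), 2 blocks (geometric multiplicity). These force block sizes [2, 1].
λ = -2: algebraic multiplicity 1 (exponent in χ_B), largest block size 1 (exponent in m_B), 1 block (geometric multiplicity). This forces block sizes [1].

Jordan blocks: (-4, 2), (-4, 1), (-2, 1)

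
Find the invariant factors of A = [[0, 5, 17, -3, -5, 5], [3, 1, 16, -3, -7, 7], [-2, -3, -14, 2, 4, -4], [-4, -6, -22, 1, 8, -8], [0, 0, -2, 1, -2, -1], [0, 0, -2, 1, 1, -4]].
x + 3, (x + 3)^2, (x + 3)^3

The Jordan structure of A has elementary divisors (x + 3)^3, (x + 3)^2, (x + 3). Arranging the block sizes at each eigenvalue in decreasing order and taking row products gives the invariant factors.

Invariant factors (smallest first, each dividing the next): x + 3, (x + 3)^2, (x + 3)^3.

Check: the last factor (x + 3)^3 is the minimal polynomial, and the product (x + 3)^6 is the characteristic polynomial.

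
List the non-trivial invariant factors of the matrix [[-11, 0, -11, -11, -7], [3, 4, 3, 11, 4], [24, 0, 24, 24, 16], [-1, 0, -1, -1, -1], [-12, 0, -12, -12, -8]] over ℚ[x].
The Jordan structure of A has elementary divisors x^2, x, (x - 4)^2. Arranging the block sizes at each eigenvalue in decreasing order and taking row products gives the invariant factors.

Invariant factors (smallest first, each dividing the next): x, x^2(x - 4)^2.

Check: the last factor x^2(x - 4)^2 is the minimal polynomial, and the product x^3(x - 4)^2 is the characteristic polynomial.

x, x^2(x - 4)^2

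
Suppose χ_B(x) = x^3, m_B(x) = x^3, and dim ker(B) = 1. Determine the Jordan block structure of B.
λ = 0: algebraic multiplicity 3 (exponent in χ_B), largest block size 3 (exponent in m_B), 1 block (geometric multiplicity). This forces block sizes [3].

Jordan blocks: (0, 3)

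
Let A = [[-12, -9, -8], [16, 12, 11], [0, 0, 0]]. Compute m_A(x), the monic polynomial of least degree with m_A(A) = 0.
m_A(x) = x^3

The characteristic polynomial factors as x^3. The minimal polynomial is ∏(x - λ)^{k_λ} where k_λ is the size of the largest Jordan block at λ.

For λ = 0: rank(A) = 2, and the largest Jordan block has size 3 (the smallest k with rank(A^k) = rank(A^(k+1))).

So m_A(x) = x^3.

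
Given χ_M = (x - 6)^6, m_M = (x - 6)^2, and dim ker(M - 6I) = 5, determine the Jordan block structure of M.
λ = 6: algebraic multiplicity 6 (exponent in χ_M), largest block size 2 (exponent in m_M), 5 blocks (geometric multiplicity). These force block sizes [2, 1, 1, 1, 1].

Jordan blocks: (6, 2), (6, 1), (6, 1), (6, 1), (6, 1)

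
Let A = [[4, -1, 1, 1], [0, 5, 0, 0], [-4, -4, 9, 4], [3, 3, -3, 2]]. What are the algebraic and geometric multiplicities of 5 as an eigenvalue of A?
The characteristic polynomial is (x - 5)^4, so the factor x - 5 appears with exponent 4: the algebraic multiplicity is 4.

rank(A - 5I) = 1, so the eigenspace has dimension 4 - 1 = 3: the geometric multiplicity is 3.

Since 3 < 4, A is not diagonalizable.

algebraic multiplicity 4, geometric multiplicity 3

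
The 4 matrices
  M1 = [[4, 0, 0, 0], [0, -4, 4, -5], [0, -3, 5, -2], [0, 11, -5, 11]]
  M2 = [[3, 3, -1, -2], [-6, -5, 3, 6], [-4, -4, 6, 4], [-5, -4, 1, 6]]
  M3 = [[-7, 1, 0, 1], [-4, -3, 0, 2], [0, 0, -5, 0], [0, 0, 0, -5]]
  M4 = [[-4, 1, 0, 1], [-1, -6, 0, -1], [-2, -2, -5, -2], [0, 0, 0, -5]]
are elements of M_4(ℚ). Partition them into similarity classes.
Characteristic polynomials: χ_{M1} = (x - 4)^4, χ_{M2} = (x - 4)^2(x - 1)^2, χ_{M3} = (x + 5)^4, χ_{M4} = (x + 5)^4.

{M1}: invariant factors x - 4, (x - 4)^3.

{M2}: invariant factors (x - 4)^2(x - 1)^2.

{M3, M4}: invariant factors x + 5, x + 5, (x + 5)^2.

Matrices are similar if and only if their invariant-factor lists agree; the partition into similarity classes is {M1}, {M2}, {M3, M4}.

3 classes: {M1}, {M2}, {M3, M4}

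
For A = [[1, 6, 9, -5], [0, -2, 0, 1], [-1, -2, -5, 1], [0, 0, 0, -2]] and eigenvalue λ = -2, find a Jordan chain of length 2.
v_1 = [[-5, 1, 1, 1]]^T, v_2 = [[-5, 1, 1, 0]]^T

We seek v_1 ∈ ker((A + 2I)^2) \ ker(A + 2I), then set v_{i+1} = (A + 2I) v_i.

One such chain is v_1 = [[-5, 1, 1, 1]]^T, v_2 = [[-5, 1, 1, 0]]^T. Check: (A + 2I) v_2 = [[0, 0, 0, 0]]^T = 0.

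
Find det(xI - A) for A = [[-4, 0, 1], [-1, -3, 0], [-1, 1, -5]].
χ_A(x) = (x + 4)^3

xI - A = [[x + 4, 0, -1], [1, x + 3, 0], [1, -1, x + 5]].

Expanding det(xI - A) along the first row:
det(xI - A) = + (x + 4)·det([[x + 3, 0], [-1, x + 5]]) - (0)·det([[1, 0], [1, x + 5]]) + (-1)·det([[1, x + 3], [1, -1]]).

Evaluating gives χ_A(x) = x^3 + 12x^2 + 48x + 64 = (x + 4)^3.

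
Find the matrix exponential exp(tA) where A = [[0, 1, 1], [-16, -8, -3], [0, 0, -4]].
e^{tA} = [[(4*t + 1)*e^{-4*t}, t*e^{-4*t}, t*(t + 2)*e^{-4*t}/2], [-16*t*e^{-4*t}, (1 - 4*t)*e^{-4*t}, t*(-2*t - 3)*e^{-4*t}], [0, 0, e^{-4*t}]]

A has Jordan form J = [[-4, 1, 0], [0, -4, 1], [0, 0, -4]] with A = PJP^{-1}, so e^{tA} = P e^{tJ} P^{-1}.

For a Jordan block J_k(λ), e^{tJ_k(λ)} = e^{λt} · (I + tN + t^2 N^2/2! + ... + t^{k-1} N^{k-1}/(k-1)!) where N is the nilpotent superdiagonal part.

Assembling the blocks and conjugating back gives the entries of e^{tA} as shown above.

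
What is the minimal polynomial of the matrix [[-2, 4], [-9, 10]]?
The characteristic polynomial factors as (x - 4)^2. The minimal polynomial is ∏(x - λ)^{k_λ} where k_λ is the size of the largest Jordan block at λ.

For λ = 4: rank(A - 4I) = 1, and the largest Jordan block has size 2 (the smallest k with rank((A - 4I)^k) = rank((A - 4I)^(k+1))).

So m_A(x) = (x - 4)^2.

m_A(x) = (x - 4)^2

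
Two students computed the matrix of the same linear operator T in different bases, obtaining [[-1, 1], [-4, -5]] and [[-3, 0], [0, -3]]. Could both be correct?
No.

Both have characteristic polynomial (x + 3)^2, but the minimal polynomial of A is (x + 3)^2 while the minimal polynomial of B is x + 3. The minimal polynomial is a similarity invariant, so A and B are not similar.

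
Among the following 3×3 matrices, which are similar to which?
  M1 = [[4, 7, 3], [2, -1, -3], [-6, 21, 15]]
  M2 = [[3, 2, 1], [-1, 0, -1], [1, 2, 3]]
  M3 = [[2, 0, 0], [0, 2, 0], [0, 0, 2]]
3 classes: {M1}, {M2}, {M3}

Characteristic polynomials: χ_{M1} = (x - 6)^3, χ_{M2} = (x - 2)^3, χ_{M3} = (x - 2)^3.

{M1}: invariant factors x - 6, (x - 6)^2.

{M2}: invariant factors x - 2, (x - 2)^2.

{M3}: invariant factors x - 2, x - 2, x - 2.

Matrices are similar if and only if their invariant-factor lists agree; the partition into similarity classes is {M1}, {M2}, {M3}.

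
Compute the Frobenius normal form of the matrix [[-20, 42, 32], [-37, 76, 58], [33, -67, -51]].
The invariant factors of A (the non-unit diagonal entries of the Smith normal form of xI - A over ℚ[x]) are (x - 3)(x^2 - 2x + 2), each dividing the next. The characteristic polynomial is their product, (x - 3)(x^2 - 2x + 2).

The rational canonical form is the block-diagonal matrix of companion matrices C(f_i):
R = [[0, 0, 6], [1, 0, -8], [0, 1, 5]].

Note the characteristic polynomial does not split into linear factors over ℚ, so A has no Jordan form over ℚ; the rational canonical form exists over any field.

R = [[0, 0, 6], [1, 0, -8], [0, 1, 5]]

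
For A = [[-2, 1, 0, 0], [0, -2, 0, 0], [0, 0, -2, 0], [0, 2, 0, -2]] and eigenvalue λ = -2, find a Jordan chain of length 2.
We seek v_1 ∈ ker((A + 2I)^2) \ ker(A + 2I), then set v_{i+1} = (A + 2I) v_i.

One such chain is v_1 = [[3, 1, 0, 6]]^T, v_2 = [[1, 0, 0, 2]]^T. Check: (A + 2I) v_2 = [[0, 0, 0, 0]]^T = 0.

v_1 = [[3, 1, 0, 6]]^T, v_2 = [[1, 0, 0, 2]]^T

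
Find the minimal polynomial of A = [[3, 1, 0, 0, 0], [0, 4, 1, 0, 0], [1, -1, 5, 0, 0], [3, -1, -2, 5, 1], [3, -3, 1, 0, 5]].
m_A(x) = (x - 5)^2(x - 4)^3

The characteristic polynomial factors as (x - 5)^2(x - 4)^3. The minimal polynomial is ∏(x - λ)^{k_λ} where k_λ is the size of the largest Jordan block at λ.

For λ = 4: rank(A - 4I) = 4, and the largest Jordan block has size 3 (the smallest k with rank((A - 4I)^k) = rank((A - 4I)^(k+1))).
For λ = 5: rank(A - 5I) = 4, and the largest Jordan block has size 2 (the smallest k with rank((A - 5I)^k) = rank((A - 5I)^(k+1))).

So m_A(x) = (x - 5)^2(x - 4)^3.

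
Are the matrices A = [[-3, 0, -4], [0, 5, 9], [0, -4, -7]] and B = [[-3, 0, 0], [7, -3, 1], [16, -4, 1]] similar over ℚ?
Yes.

Two matrices over a field are similar if and only if they have the same invariant factors.

Both A and B have characteristic polynomial (x + 1)^2(x + 3) and minimal polynomial (x + 1)^2(x + 3). Computing further, both have invariant factors (x + 1)^2(x + 3). Hence A and B are similar.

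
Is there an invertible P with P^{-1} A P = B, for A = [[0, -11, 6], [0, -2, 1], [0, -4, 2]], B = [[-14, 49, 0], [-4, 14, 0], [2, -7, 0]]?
Both have characteristic polynomial x^3, but the minimal polynomial of A is x^3 while the minimal polynomial of B is x^2. The minimal polynomial is a similarity invariant, so A and B are not similar.

No.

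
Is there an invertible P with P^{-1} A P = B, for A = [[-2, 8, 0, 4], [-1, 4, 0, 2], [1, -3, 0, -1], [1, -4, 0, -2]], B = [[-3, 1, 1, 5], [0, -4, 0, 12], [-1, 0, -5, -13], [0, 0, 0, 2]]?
No.

trace(A) = 0 but trace(B) = -10. The trace is a similarity invariant, so A and B are not similar.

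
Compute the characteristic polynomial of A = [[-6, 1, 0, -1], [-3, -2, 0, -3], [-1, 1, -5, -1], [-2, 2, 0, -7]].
χ_A(x) = (x + 5)^4

xI - A = [[x + 6, -1, 0, 1], [3, x + 2, 0, 3], [1, -1, x + 5, 1], [2, -2, 0, x + 7]].

Expanding det(xI - A) along the first row:
det(xI - A) = + (x + 6)·det([[x + 2, 0, 3], [-1, x + 5, 1], [-2, 0, x + 7]]) - (-1)·det([[3, 0, 3], [1, x + 5, 1], [2, 0, x + 7]]) + (0)·det([[3, x + 2, 3], [1, -1, 1], [2, -2, x + 7]]) - (1)·det([[3, x + 2, 0], [1, -1, x + 5], [2, -2, 0]]).

Evaluating gives χ_A(x) = x^4 + 20x^3 + 150x^2 + 500x + 625 = (x + 5)^4.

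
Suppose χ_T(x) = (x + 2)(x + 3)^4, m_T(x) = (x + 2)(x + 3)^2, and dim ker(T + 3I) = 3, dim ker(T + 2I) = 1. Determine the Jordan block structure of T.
Jordan blocks: (-3, 2), (-3, 1), (-3, 1), (-2, 1)

λ = -3: algebraic multiplicity 4 (exponent in χ_T), largest block size 2 (exponent in m_T), 3 blocks (geometric multiplicity). These force block sizes [2, 1, 1].
λ = -2: algebraic multiplicity 1 (exponent in χ_T), largest block size 1 (exponent in m_T), 1 block (geometric multiplicity). This forces block sizes [1].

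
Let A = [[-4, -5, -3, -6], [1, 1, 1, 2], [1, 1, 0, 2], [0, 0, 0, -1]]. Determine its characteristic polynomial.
χ_A(x) = (x + 1)^4

xI - A = [[x + 4, 5, 3, 6], [-1, x - 1, -1, -2], [-1, -1, x, -2], [0, 0, 0, x + 1]].

Expanding det(xI - A) along the first row:
det(xI - A) = + (x + 4)·det([[x - 1, -1, -2], [-1, x, -2], [0, 0, x + 1]]) - (5)·det([[-1, -1, -2], [-1, x, -2], [0, 0, x + 1]]) + (3)·det([[-1, x - 1, -2], [-1, -1, -2], [0, 0, x + 1]]) - (6)·det([[-1, x - 1, -1], [-1, -1, x], [0, 0, 0]]).

Evaluating gives χ_A(x) = x^4 + 4x^3 + 6x^2 + 4x + 1 = (x + 1)^4.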